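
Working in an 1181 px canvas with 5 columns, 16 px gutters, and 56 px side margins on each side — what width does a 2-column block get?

Content width = 1181 − 2·56 = 1069 px.
5c + 4·16 = 1069 → 5c = 1005 → c = 201 px.
2-column span = 2·201 + 1·16 = 418 px.

418 px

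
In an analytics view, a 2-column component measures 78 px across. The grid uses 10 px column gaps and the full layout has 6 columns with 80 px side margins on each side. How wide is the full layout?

414 px

78 − 1·10 = 68; ÷2 gives c = 34 px.
Layout = 2·80 + 6·34 + 5·10 = 160 + 204 + 50 = 414 px.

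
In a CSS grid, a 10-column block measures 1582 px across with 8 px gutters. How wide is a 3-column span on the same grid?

1582 − 9·8 = 1510; ÷10 gives c = 151 px.
3-column span = 3·151 + 2·8 = 469 px.

469 px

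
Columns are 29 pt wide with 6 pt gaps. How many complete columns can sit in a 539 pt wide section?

15 columns

k columns need k·29 + (k−1)·6 = k·35 − 6.
k·35 − 6 ≤ 539 → k ≤ 545 / 35 ≈ 15.57, so k = 15.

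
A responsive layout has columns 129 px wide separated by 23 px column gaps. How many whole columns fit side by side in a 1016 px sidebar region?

Each extra column adds 129 + 23 = 152 px.
(1016 + 23) / 152 = 6.84, so 6 columns fit.

6 columns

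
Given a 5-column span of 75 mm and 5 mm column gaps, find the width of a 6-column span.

Subtracting 4 column gaps of 5 leaves 55 for 5 columns, so c = 11 mm.
6-column span = 6·11 + 5·5 = 91 mm.

91 mm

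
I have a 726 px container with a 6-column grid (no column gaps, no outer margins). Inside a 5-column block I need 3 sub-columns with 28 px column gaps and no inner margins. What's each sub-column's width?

183 px

6c = 726 → c = 121 px.
With no column gaps, 5 columns span 5·121 = 605 px.
Subtracting 2 column gaps of 28 leaves 549 for 3 columns, so d = 183 px.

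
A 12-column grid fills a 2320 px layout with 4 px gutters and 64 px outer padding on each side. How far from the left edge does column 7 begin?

1162 px

Take off 128 px of margins, leaving 2192 px.
12 columns + 11 gutters: 12c + 11·4 = 2192.
12c = 2192 − 44 = 2148, so c = 179 px.
Each column+gutter stride is 183 px; 6 of them past the 64 px margin is 64 + 1098 = 1162 px.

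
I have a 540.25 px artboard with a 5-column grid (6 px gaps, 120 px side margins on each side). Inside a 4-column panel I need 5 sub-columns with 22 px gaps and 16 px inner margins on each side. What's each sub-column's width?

23.8 px

Inside the margins: 540.25 − 240 = 300.25 px.
5c + 4·6 = 300.25 → 5c = 276.25 → c = 55.25 px.
Span of 4: 4·55.25 + 3·6 = 221 + 18 = 239 px.
Inner content = 239 − 2·16 = 207 px.
5d + 4·22 = 207 → 5d = 119 → d = 23.8 px.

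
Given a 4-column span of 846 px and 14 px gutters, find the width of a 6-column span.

1276 px

846 − 3·14 = 804; ÷4 gives c = 201 px.
6 columns plus 5 gutters: 1206 + 70 = 1276 px.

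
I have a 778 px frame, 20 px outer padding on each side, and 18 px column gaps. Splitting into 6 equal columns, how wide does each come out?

Subtract both margins: 778 − 2·20 = 738 px.
6 columns + 5 column gaps: 6c + 5·18 = 738.
6c = 738 − 90 = 648, so c = 108 px.

108 px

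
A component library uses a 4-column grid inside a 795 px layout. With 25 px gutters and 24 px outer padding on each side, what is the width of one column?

Inside the margins: 795 − 48 = 747 px.
747 − 3·25 = 672; ÷4 gives c = 168 px.

168 px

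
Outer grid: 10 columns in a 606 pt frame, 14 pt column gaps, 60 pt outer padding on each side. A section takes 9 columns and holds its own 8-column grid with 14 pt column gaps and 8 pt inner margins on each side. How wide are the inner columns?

Inside the margins: 606 − 120 = 486 pt.
486 − 9·14 = 360; ÷10 gives c = 36 pt.
9 columns plus 8 column gaps: 324 + 112 = 436 pt.
Inner content = 436 − 2·8 = 420 pt.
420 − 7·14 = 322; ÷8 gives d = 40.25 pt.

40.25 pt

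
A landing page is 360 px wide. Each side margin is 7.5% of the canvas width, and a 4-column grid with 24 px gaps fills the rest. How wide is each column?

360 × (1 − 2·7.5%) = 360 × 85% = 306 px for the columns.
4c + 3·24 = 306 → 4c = 234 → c = 58.5 px.

58.5 px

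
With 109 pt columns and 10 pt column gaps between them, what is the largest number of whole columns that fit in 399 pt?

3 columns

k columns need k·109 + (k−1)·10 = k·119 − 10.
k·119 − 10 ≤ 399 → k ≤ 409 / 119 ≈ 3.44, so k = 3.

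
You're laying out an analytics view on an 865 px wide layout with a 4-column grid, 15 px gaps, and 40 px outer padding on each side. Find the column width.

185 px

Subtract both margins: 865 − 2·40 = 785 px.
785 − 3·15 = 740; ÷4 gives c = 185 px.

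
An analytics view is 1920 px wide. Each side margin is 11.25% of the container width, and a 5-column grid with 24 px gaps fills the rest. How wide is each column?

Margins: 11.25% × 1920 = 216 px each, so content = 1920 − 432 = 1488 px.
5 columns + 4 gaps: 5c + 4·24 = 1488.
5c = 1488 − 96 = 1392, so c = 278.4 px.

278.4 px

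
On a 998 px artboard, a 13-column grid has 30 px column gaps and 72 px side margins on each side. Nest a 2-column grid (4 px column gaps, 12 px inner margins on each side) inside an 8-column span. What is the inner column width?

243 px

Subtract both margins: 998 − 2·72 = 854 px.
13 columns + 12 column gaps: 13c + 12·30 = 854.
13c = 854 − 360 = 494, so c = 38 px.
8-column span = 8·38 + 7·30 = 514 px.
Inner content = 514 − 2·12 = 490 px.
490 − 1·4 = 486; ÷2 gives d = 243 px.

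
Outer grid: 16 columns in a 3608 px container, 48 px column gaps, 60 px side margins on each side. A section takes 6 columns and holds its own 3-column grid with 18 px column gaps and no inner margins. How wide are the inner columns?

414 px

Subtract both margins: 3608 − 2·60 = 3488 px.
16 columns + 15 column gaps: 16c + 15·48 = 3488.
16c = 3488 − 720 = 2768, so c = 173 px.
6-column span = 6·173 + 5·48 = 1278 px.
1278 − 2·18 = 1242; ÷3 gives d = 414 px.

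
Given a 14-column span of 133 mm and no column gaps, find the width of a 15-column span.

142.5 mm

14c = 133 → c = 9.5 mm.
With no column gaps, 15 columns span 15·9.5 = 142.5 mm.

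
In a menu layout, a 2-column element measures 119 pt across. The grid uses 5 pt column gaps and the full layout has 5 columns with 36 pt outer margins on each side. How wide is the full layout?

2 columns + 1 column gap: 2c + 1·5 = 119.
2c = 119 − 5 = 114, so c = 57 pt.
Total width: 2·36 + 5·57 + 4·5 = 377 pt.

377 pt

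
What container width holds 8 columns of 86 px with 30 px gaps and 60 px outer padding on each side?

1018 px

Adding margins, columns and gutters: 120 + 688 + 210 = 1018 px.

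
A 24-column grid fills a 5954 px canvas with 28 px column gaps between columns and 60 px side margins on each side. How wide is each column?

216.25 px

Take off 120 px of margins, leaving 5834 px.
5834 − 23·28 = 5190; ÷24 gives c = 216.25 px.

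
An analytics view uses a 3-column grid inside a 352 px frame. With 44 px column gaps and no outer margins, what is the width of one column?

352 − 2·44 = 264; ÷3 gives c = 88 px.

88 px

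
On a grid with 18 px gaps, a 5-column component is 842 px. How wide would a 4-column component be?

670 px

Subtracting 4 gaps of 18 leaves 770 for 5 columns, so c = 154 px.
4 columns plus 3 gaps: 616 + 54 = 670 px.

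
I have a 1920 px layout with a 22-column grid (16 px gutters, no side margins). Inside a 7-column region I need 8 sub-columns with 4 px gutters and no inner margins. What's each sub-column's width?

Subtracting 21 gutters of 16 leaves 1584 for 22 columns, so c = 72 px.
Span of 7: 7·72 + 6·16 = 504 + 96 = 600 px.
600 − 7·4 = 572; ÷8 gives d = 71.5 px.

71.5 px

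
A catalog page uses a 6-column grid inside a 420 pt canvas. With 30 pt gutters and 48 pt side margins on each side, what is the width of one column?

Content width = 420 − 2·48 = 324 pt.
Subtracting 5 gutters of 30 leaves 174 for 6 columns, so c = 29 pt.

29 pt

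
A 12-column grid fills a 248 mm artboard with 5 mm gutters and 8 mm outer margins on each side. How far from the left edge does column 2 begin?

27.75 mm

Content = 248 − 2·8 = 232 mm.
12c + 11·5 = 232 → 12c = 177 → c = 14.75 mm.
Each column+gutter stride is 19.75 mm; 1 of them past the 8 mm margin is 8 + 19.75 = 27.75 mm.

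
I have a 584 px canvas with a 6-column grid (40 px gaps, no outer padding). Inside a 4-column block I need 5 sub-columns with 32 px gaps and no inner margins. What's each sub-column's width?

49.6 px

Subtracting 5 gaps of 40 leaves 384 for 6 columns, so c = 64 px.
Span of 4: 4·64 + 3·40 = 256 + 120 = 376 px.
Subtracting 4 gaps of 32 leaves 248 for 5 columns, so d = 49.6 px.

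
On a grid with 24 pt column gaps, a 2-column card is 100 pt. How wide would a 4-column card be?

2 columns + 1 column gap: 2c + 1·24 = 100.
2c = 100 − 24 = 76, so c = 38 pt.
Span of 4: 4·38 + 3·24 = 152 + 72 = 224 pt.

224 pt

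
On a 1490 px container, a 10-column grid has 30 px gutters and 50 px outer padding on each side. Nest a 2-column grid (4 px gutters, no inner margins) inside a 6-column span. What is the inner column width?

409 px

Outer content = 1490 − 2·50 = 1390 px.
10 columns + 9 gutters: 10c + 9·30 = 1390.
10c = 1390 − 270 = 1120, so c = 112 px.
6 columns plus 5 gutters: 672 + 150 = 822 px.
Subtracting 1 gutter of 4 leaves 818 for 2 columns, so d = 409 px.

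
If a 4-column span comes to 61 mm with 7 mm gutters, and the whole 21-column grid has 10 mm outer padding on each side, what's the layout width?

61 − 3·7 = 40; ÷4 gives c = 10 mm.
Layout = 2·10 + 21·10 + 20·7 = 20 + 210 + 140 = 370 mm.

370 mm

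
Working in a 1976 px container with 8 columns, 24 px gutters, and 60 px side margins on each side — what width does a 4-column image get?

Take off 120 px of margins, leaving 1856 px.
Subtracting 7 gutters of 24 leaves 1688 for 8 columns, so c = 211 px.
Span of 4: 4·211 + 3·24 = 844 + 72 = 916 px.

916 px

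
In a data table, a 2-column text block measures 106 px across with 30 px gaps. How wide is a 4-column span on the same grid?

2 columns + 1 gap: 2c + 1·30 = 106.
2c = 106 − 30 = 76, so c = 38 px.
4 columns plus 3 gaps: 152 + 90 = 242 px.

242 px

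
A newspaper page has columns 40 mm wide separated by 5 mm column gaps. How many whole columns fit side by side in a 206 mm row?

4 columns

k columns need k·40 + (k−1)·5 = k·45 − 5.
k·45 − 5 ≤ 206 → k ≤ 211 / 45 ≈ 4.69, so k = 4.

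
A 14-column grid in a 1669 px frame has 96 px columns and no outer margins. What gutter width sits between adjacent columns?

25 px

14 columns take 14·96 = 1344 px; remaining 325 splits into 13 gutters.
g = 325 / 13 = 25 px.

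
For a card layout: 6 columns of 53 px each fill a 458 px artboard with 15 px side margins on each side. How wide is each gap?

Take off 30 px of margins, leaving 428 px.
Columns use 318 px, leaving 110 px across 5 gaps = 22 px each.

22 px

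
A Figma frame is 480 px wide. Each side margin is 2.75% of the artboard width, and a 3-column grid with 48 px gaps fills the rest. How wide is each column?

Each margin = 2.75% of 480 = 13.2 px; content = 480 − 2·13.2 = 453.6 px.
Subtracting 2 gaps of 48 leaves 357.6 for 3 columns, so c = 119.2 px.

119.2 px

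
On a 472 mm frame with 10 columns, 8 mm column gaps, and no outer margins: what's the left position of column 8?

10c + 9·8 = 472 → 10c = 400 → c = 40 mm.
Each column+gutter stride is 48 mm; with no margin, 7 of them is 336 mm.

336 mm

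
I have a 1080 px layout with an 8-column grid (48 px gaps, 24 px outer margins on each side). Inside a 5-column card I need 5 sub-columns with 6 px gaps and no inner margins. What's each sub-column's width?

120.6 px

Subtract both margins: 1080 − 2·24 = 1032 px.
Subtracting 7 gaps of 48 leaves 696 for 8 columns, so c = 87 px.
5 columns plus 4 gaps: 435 + 192 = 627 px.
5d + 4·6 = 627 → 5d = 603 → d = 120.6 px.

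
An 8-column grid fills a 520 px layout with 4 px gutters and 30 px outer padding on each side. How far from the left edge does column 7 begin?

378 px

Subtract both margins: 520 − 2·30 = 460 px.
8c + 7·4 = 460 → 8c = 432 → c = 54 px.
Column 7 starts at margin + 6·(column + gutter) = 30 + 6·58 = 378 px.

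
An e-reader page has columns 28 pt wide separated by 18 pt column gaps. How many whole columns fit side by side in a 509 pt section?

k columns need k·28 + (k−1)·18 = k·46 − 18.
k·46 − 18 ≤ 509 → k ≤ 527 / 46 ≈ 11.46, so k = 11.

11 columns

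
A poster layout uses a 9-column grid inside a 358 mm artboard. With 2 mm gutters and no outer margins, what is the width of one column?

38 mm

358 − 8·2 = 342; ÷9 gives c = 38 mm.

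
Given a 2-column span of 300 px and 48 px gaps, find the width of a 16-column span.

300 − 1·48 = 252; ÷2 gives c = 126 px.
16-column span = 16·126 + 15·48 = 2736 px.

2736 px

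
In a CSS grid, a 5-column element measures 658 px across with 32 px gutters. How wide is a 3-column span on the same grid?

Subtracting 4 gutters of 32 leaves 530 for 5 columns, so c = 106 px.
3 columns plus 2 gutters: 318 + 64 = 382 px.

382 px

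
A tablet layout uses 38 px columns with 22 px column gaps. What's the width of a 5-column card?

278 px

Span of 5: 5·38 + 4·22 = 190 + 88 = 278 px.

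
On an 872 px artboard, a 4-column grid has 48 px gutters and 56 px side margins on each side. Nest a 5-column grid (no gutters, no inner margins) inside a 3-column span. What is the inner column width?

111.6 px

Subtract both margins: 872 − 2·56 = 760 px.
Subtracting 3 gutters of 48 leaves 616 for 4 columns, so c = 154 px.
Span of 3: 3·154 + 2·48 = 462 + 96 = 558 px.
5d = 558 → d = 111.6 px.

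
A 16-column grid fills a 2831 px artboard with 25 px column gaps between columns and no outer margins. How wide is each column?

2831 − 15·25 = 2456; ÷16 gives c = 153.5 px.

153.5 px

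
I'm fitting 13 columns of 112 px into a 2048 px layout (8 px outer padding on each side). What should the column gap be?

48 px

Inside the margins: 2048 − 16 = 2032 px.
Columns use 1456 px, leaving 576 px across 12 column gaps = 48 px each.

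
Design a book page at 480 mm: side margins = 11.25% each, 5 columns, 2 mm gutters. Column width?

72.8 mm

Margins: 11.25% × 480 = 54 mm each, so content = 480 − 108 = 372 mm.
5c + 4·2 = 372 → 5c = 364 → c = 72.8 mm.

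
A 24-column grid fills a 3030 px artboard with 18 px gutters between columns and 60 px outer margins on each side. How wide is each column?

104 px

Subtract both margins: 3030 − 2·60 = 2910 px.
24 columns + 23 gutters: 24c + 23·18 = 2910.
24c = 2910 − 414 = 2496, so c = 104 px.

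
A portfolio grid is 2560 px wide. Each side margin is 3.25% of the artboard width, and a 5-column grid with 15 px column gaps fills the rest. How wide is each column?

2560 × (1 − 2·3.25%) = 2560 × 93.5% = 2393.6 px for the columns.
5c + 4·15 = 2393.6 → 5c = 2333.6 → c = 466.72 px.

466.72 px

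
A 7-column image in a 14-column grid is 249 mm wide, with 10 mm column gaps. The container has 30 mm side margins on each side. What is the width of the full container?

568 mm

Subtracting 6 column gaps of 10 leaves 189 for 7 columns, so c = 27 mm.
Container = 2·30 + 14·27 + 13·10 = 60 + 378 + 130 = 568 mm.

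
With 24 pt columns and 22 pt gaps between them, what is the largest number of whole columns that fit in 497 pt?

Each extra column adds 24 + 22 = 46 pt.
(497 + 22) / 46 = 11.28, so 11 columns fit.

11 columns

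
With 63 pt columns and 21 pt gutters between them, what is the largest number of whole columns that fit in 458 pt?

5 columns

Each extra column adds 63 + 21 = 84 pt.
(458 + 21) / 84 = 5.70, so 5 columns fit.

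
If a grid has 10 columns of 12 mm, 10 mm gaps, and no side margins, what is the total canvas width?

Summing: 120 + 90 = 210 mm.

210 mm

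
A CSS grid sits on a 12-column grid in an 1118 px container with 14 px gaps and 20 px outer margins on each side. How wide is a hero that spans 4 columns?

Inside the margins: 1118 − 40 = 1078 px.
1078 − 11·14 = 924; ÷12 gives c = 77 px.
Span of 4: 4·77 + 3·14 = 308 + 42 = 350 px.

350 px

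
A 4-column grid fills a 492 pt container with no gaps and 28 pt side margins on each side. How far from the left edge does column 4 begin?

Content = 492 − 2·28 = 436 pt.
4c = 436 → c = 109 pt.
Before column 4: the margin + 3 columns + 3 gaps.
Offset = 28 + 3·(109 + 0) = 28 + 327 = 355 pt.

355 pt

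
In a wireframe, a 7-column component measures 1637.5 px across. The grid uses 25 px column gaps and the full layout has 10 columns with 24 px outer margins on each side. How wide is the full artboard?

2398 px

Subtracting 6 column gaps of 25 leaves 1487.5 for 7 columns, so c = 212.5 px.
Artboard = 2·24 + 10·212.5 + 9·25 = 48 + 2125 + 225 = 2398 px.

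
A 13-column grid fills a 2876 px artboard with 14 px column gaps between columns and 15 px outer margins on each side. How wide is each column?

Subtract both margins: 2876 − 2·15 = 2846 px.
13 columns + 12 column gaps: 13c + 12·14 = 2846.
13c = 2846 − 168 = 2678, so c = 206 px.

206 px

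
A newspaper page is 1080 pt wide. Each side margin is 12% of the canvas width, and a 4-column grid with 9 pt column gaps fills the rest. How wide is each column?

198.45 pt

1080 × (1 − 2·12%) = 1080 × 76% = 820.8 pt for the columns.
820.8 − 3·9 = 793.8; ÷4 gives c = 198.45 pt.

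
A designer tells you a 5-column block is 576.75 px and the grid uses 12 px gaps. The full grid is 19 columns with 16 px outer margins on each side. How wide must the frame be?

2257.25 px

576.75 − 4·12 = 528.75; ÷5 gives c = 105.75 px.
Frame = 2·16 + 19·105.75 + 18·12 = 32 + 2009.25 + 216 = 2257.25 px.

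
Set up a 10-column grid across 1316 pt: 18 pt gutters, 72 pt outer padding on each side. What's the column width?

101 pt

Inside the margins: 1316 − 144 = 1172 pt.
10 columns + 9 gutters: 10c + 9·18 = 1172.
10c = 1172 − 162 = 1010, so c = 101 pt.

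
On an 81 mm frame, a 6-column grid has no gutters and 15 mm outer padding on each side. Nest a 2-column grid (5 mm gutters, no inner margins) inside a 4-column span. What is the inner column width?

14.5 mm

Take off 30 mm of margins, leaving 51 mm.
51 / 6 = 8.5 mm per column.
With no gutters, 4 columns span 4·8.5 = 34 mm.
2d + 1·5 = 34 → 2d = 29 → d = 14.5 mm.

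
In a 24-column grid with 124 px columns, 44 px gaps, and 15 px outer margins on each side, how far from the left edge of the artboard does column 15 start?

2367 px

Before column 15: the margin + 14 columns + 14 gaps.
Offset = 15 + 14·(124 + 44) = 15 + 2352 = 2367 px.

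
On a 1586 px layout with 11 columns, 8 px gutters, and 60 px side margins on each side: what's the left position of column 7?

864 px

Inside the margins: 1586 − 120 = 1466 px.
11 columns + 10 gutters: 11c + 10·8 = 1466.
11c = 1466 − 80 = 1386, so c = 126 px.
Before column 7: the margin + 6 columns + 6 gutters.
Offset = 60 + 6·(126 + 8) = 60 + 804 = 864 px.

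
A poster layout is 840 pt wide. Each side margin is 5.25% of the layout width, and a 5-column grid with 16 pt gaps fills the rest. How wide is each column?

840 × (1 − 2·5.25%) = 840 × 89.5% = 751.8 pt for the columns.
5c + 4·16 = 751.8 → 5c = 687.8 → c = 137.56 pt.

137.56 pt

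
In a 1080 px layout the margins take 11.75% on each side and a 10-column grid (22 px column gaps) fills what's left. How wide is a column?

Margins: 11.75% × 1080 = 126.9 px each, so content = 1080 − 253.8 = 826.2 px.
826.2 − 9·22 = 628.2; ÷10 gives c = 62.82 px.

62.82 px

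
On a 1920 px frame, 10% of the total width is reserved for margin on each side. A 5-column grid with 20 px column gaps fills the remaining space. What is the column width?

291.2 px

Margins: 10% × 1920 = 192 px each, so content = 1920 − 384 = 1536 px.
1536 − 4·20 = 1456; ÷5 gives c = 291.2 px.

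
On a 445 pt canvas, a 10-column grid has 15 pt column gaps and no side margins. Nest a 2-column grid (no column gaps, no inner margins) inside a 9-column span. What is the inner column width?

445 − 9·15 = 310; ÷10 gives c = 31 pt.
9 columns plus 8 column gaps: 279 + 120 = 399 pt.
2d = 399 → d = 199.5 pt.

199.5 pt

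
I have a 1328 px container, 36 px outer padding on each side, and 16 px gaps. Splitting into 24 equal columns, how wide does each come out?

Content width = 1328 − 2·36 = 1256 px.
24 columns + 23 gaps: 24c + 23·16 = 1256.
24c = 1256 − 368 = 888, so c = 37 px.

37 px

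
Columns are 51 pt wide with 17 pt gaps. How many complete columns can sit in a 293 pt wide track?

4 columns

Each extra column adds 51 + 17 = 68 pt.
(293 + 17) / 68 = 4.56, so 4 columns fit.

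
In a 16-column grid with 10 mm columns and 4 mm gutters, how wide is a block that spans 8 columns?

8 columns plus 7 gutters: 80 + 28 = 108 mm.

108 mm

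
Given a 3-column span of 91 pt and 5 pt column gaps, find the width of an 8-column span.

3 columns + 2 column gaps: 3c + 2·5 = 91.
3c = 91 − 10 = 81, so c = 27 pt.
Span of 8: 8·27 + 7·5 = 216 + 35 = 251 pt.

251 pt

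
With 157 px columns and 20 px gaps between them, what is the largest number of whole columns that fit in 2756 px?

Each extra column adds 157 + 20 = 177 px.
(2756 + 20) / 177 = 15.68, so 15 columns fit.

15 columns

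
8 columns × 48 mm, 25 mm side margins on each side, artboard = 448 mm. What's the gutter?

Inside the margins: 448 − 50 = 398 mm.
Columns use 384 mm, leaving 14 mm across 7 gutters = 2 mm each.

2 mm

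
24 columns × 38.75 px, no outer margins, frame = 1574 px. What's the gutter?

24 columns take 24·38.75 = 930 px; remaining 644 splits into 23 gutters.
g = 644 / 23 = 28 px.

28 px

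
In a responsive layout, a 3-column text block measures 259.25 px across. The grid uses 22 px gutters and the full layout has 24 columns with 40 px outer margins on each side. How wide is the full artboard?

2308 px

Subtracting 2 gutters of 22 leaves 215.25 for 3 columns, so c = 71.75 px.
Artboard = 2·40 + 24·71.75 + 23·22 = 80 + 1722 + 506 = 2308 px.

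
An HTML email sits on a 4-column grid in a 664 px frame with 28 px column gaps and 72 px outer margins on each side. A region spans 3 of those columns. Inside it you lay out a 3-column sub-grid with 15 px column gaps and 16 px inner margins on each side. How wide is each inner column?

107 px

Inside the margins: 664 − 144 = 520 px.
520 − 3·28 = 436; ÷4 gives c = 109 px.
Span of 3: 3·109 + 2·28 = 327 + 56 = 383 px.
Inner content = 383 − 2·16 = 351 px.
3d + 2·15 = 351 → 3d = 321 → d = 107 px.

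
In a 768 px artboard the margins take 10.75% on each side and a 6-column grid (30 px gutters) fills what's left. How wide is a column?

Each margin = 10.75% of 768 = 82.56 px; content = 768 − 2·82.56 = 602.88 px.
6 columns + 5 gutters: 6c + 5·30 = 602.88.
6c = 602.88 − 150 = 452.88, so c = 75.48 px.

75.48 px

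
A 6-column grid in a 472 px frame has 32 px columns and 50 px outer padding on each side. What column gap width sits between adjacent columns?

36 px

Content width = 472 − 2·50 = 372 px.
6 columns take 6·32 = 192 px; remaining 180 splits into 5 column gaps.
g = 180 / 5 = 36 px.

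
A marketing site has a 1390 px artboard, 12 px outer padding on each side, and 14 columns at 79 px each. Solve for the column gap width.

20 px

Inside the margins: 1390 − 24 = 1366 px.
Columns use 1106 px, leaving 260 px across 13 column gaps = 20 px each.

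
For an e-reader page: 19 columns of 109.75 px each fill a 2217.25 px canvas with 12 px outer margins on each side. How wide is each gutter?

Inside the margins: 2217.25 − 24 = 2193.25 px.
19 columns take 19·109.75 = 2085.25 px; remaining 108 splits into 18 gutters.
g = 108 / 18 = 6 px.

6 px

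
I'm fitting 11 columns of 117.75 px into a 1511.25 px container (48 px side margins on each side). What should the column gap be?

Inside the margins: 1511.25 − 96 = 1415.25 px.
11 columns take 11·117.75 = 1295.25 px; remaining 120 splits into 10 column gaps.
g = 120 / 10 = 12 px.

12 px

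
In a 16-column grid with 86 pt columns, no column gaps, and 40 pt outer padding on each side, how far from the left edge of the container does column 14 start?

Each column+gutter stride is 86 pt; 13 of them past the 40 pt margin is 40 + 1118 = 1158 pt.

1158 pt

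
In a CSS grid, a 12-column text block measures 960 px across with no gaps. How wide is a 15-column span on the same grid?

1200 px

12c = 960 → c = 80 px.
With no gaps, 15 columns span 15·80 = 1200 px.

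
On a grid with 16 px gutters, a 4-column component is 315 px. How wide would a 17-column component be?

4c + 3·16 = 315 → 4c = 267 → c = 66.75 px.
17 columns plus 16 gutters: 1134.75 + 256 = 1390.75 px.

1390.75 px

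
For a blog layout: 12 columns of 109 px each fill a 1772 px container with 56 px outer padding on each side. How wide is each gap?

32 px

Inside the margins: 1772 − 112 = 1660 px.
Columns use 1308 px, leaving 352 px across 11 gaps = 32 px each.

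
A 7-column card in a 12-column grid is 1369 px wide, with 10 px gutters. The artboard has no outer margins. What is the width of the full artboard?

2354 px

Subtracting 6 gutters of 10 leaves 1309 for 7 columns, so c = 187 px.
Total width: 12·187 + 11·10 = 2354 px.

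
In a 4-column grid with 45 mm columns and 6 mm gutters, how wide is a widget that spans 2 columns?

Span of 2: 2·45 + 1·6 = 90 + 6 = 96 mm.

96 mm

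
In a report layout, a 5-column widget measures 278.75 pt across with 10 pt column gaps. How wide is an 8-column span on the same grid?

278.75 − 4·10 = 238.75; ÷5 gives c = 47.75 pt.
Span of 8: 8·47.75 + 7·10 = 382 + 70 = 452 pt.

452 pt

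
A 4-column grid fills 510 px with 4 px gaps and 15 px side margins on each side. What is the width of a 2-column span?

238 px

Subtract both margins: 510 − 2·15 = 480 px.
4c + 3·4 = 480 → 4c = 468 → c = 117 px.
Span of 2: 2·117 + 1·4 = 234 + 4 = 238 px.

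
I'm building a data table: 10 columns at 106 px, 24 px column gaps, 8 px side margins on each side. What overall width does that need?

1292 px

Total width: 2·8 + 10·106 + 9·24 = 1292 px.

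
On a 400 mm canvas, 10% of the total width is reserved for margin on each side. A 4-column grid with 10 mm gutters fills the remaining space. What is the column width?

400 × (1 − 2·10%) = 400 × 80% = 320 mm for the columns.
4c + 3·10 = 320 → 4c = 290 → c = 72.5 mm.

72.5 mm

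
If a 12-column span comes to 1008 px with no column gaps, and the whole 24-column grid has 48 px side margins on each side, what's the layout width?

1008 / 12 = 84 px per column.
Total width: 2·48 + 24·84 = 2112 px.

2112 px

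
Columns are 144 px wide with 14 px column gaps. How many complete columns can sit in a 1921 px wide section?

k columns need k·144 + (k−1)·14 = k·158 − 14.
k·158 − 14 ≤ 1921 → k ≤ 1935 / 158 ≈ 12.25, so k = 12.

12 columns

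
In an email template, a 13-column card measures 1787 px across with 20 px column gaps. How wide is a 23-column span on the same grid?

3177 px

13 columns + 12 column gaps: 13c + 12·20 = 1787.
13c = 1787 − 240 = 1547, so c = 119 px.
Span of 23: 23·119 + 22·20 = 2737 + 440 = 3177 px.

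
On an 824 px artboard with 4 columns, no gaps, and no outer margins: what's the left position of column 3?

412 px

4c = 824 → c = 206 px.
Before column 3: 2 columns + 2 gaps.
Offset = 2·(206 + 0) = 2·206 = 412 px.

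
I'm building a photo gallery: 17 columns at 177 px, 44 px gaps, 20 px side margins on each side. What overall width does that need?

Adding margins, columns and gutters: 40 + 3009 + 704 = 3753 px.

3753 px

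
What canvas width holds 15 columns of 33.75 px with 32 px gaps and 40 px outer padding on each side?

1034.25 px

Adding margins, columns and gutters: 80 + 506.25 + 448 = 1034.25 px.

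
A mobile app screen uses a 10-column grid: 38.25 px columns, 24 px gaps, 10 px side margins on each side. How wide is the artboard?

618.5 px

Total width: 2·10 + 10·38.25 + 9·24 = 618.5 px.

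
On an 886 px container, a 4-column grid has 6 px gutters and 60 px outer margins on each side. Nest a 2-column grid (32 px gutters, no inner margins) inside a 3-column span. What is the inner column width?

Take off 120 px of margins, leaving 766 px.
4 columns + 3 gutters: 4c + 3·6 = 766.
4c = 766 − 18 = 748, so c = 187 px.
3-column span = 3·187 + 2·6 = 573 px.
573 − 1·32 = 541; ÷2 gives d = 270.5 px.

270.5 px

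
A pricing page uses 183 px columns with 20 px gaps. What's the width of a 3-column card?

3-column span = 3·183 + 2·20 = 589 px.

589 px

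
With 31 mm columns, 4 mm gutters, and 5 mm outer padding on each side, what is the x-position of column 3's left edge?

75 mm

Before column 3: the margin + 2 columns + 2 gutters.
Offset = 5 + 2·(31 + 4) = 5 + 70 = 75 mm.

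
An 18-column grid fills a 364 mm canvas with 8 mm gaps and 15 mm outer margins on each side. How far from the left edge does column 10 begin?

186 mm

Subtract both margins: 364 − 2·15 = 334 mm.
18 columns + 17 gaps: 18c + 17·8 = 334.
18c = 334 − 136 = 198, so c = 11 mm.
Each column+gutter stride is 19 mm; 9 of them past the 15 mm margin is 15 + 171 = 186 mm.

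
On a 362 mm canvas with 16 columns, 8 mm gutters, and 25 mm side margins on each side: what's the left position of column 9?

Subtract both margins: 362 − 2·25 = 312 mm.
16c + 15·8 = 312 → 16c = 192 → c = 12 mm.
Column 9 starts at margin + 8·(column + gutter) = 25 + 8·20 = 185 mm.

185 mm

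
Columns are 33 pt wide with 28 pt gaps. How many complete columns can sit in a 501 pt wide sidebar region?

k columns need k·33 + (k−1)·28 = k·61 − 28.
k·61 − 28 ≤ 501 → k ≤ 529 / 61 ≈ 8.67, so k = 8.

8 columns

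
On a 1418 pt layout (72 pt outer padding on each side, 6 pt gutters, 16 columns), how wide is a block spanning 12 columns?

954 pt

Content width = 1418 − 2·72 = 1274 pt.
16c + 15·6 = 1274 → 16c = 1184 → c = 74 pt.
Span of 12: 12·74 + 11·6 = 888 + 66 = 954 pt.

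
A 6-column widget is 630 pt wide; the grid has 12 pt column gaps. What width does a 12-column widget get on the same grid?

6c + 5·12 = 630 → 6c = 570 → c = 95 pt.
Span of 12: 12·95 + 11·12 = 1140 + 132 = 1272 pt.

1272 pt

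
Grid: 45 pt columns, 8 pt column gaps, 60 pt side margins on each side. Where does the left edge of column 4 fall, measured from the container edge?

219 pt

Column 4 starts at margin + 3·(column + gutter) = 60 + 3·53 = 219 pt.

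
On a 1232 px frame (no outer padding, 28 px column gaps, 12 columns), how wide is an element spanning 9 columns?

12c + 11·28 = 1232 → 12c = 924 → c = 77 px.
Span of 9: 9·77 + 8·28 = 693 + 224 = 917 px.

917 px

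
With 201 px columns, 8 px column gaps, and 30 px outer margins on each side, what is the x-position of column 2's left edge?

239 px

Each column+gutter stride is 209 px; 1 of them past the 30 px margin is 30 + 209 = 239 px.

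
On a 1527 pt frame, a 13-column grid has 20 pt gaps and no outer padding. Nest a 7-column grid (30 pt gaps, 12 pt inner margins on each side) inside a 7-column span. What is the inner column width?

13 columns + 12 gaps: 13c + 12·20 = 1527.
13c = 1527 − 240 = 1287, so c = 99 pt.
Span of 7: 7·99 + 6·20 = 693 + 120 = 813 pt.
Inner content = 813 − 2·12 = 789 pt.
789 − 6·30 = 609; ÷7 gives d = 87 pt.

87 pt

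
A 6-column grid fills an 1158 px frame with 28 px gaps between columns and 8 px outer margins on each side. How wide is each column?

Inside the margins: 1158 − 16 = 1142 px.
1142 − 5·28 = 1002; ÷6 gives c = 167 px.

167 px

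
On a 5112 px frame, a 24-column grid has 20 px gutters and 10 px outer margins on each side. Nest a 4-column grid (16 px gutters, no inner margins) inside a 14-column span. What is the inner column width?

Outer content = 5112 − 2·10 = 5092 px.
Subtracting 23 gutters of 20 leaves 4632 for 24 columns, so c = 193 px.
14-column span = 14·193 + 13·20 = 2962 px.
Subtracting 3 gutters of 16 leaves 2914 for 4 columns, so d = 728.5 px.

728.5 px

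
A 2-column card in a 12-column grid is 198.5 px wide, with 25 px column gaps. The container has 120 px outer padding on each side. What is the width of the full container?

198.5 − 1·25 = 173.5; ÷2 gives c = 86.75 px.
Container = 2·120 + 12·86.75 + 11·25 = 240 + 1041 + 275 = 1556 px.

1556 px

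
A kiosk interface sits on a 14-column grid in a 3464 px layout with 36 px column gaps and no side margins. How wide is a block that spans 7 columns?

3464 − 13·36 = 2996; ÷14 gives c = 214 px.
7-column span = 7·214 + 6·36 = 1714 px.

1714 px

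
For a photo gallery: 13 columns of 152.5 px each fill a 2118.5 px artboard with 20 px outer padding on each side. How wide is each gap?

Take off 40 px of margins, leaving 2078.5 px.
13 columns take 13·152.5 = 1982.5 px; remaining 96 splits into 12 gaps.
g = 96 / 12 = 8 px.

8 px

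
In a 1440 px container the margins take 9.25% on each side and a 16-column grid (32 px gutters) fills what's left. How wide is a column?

Margins: 9.25% × 1440 = 133.2 px each, so content = 1440 − 266.4 = 1173.6 px.
16c + 15·32 = 1173.6 → 16c = 693.6 → c = 43.35 px.

43.35 px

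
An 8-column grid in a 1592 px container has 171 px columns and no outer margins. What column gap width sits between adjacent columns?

8·171 + 7g = 1592 → 7g = 224 → g = 32 px.

32 px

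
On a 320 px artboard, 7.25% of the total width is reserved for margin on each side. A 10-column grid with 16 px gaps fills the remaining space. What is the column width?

12.96 px

Margins: 7.25% × 320 = 23.2 px each, so content = 320 − 46.4 = 273.6 px.
10 columns + 9 gaps: 10c + 9·16 = 273.6.
10c = 273.6 − 144 = 129.6, so c = 12.96 px.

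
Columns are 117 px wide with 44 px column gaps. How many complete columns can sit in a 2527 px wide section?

k columns need k·117 + (k−1)·44 = k·161 − 44.
k·161 − 44 ≤ 2527 → k ≤ 2571 / 161 ≈ 15.97, so k = 15.

15 columns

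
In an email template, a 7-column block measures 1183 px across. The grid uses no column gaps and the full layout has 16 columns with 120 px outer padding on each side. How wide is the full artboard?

2944 px

1183 / 7 = 169 px per column.
Summing: 240 + 2704 = 2944 px.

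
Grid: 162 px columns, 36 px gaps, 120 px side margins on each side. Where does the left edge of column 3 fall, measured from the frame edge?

516 px

Each column+gutter stride is 198 px; 2 of them past the 120 px margin is 120 + 396 = 516 px.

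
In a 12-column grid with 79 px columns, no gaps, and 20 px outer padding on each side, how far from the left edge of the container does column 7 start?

Column 7 starts at margin + 6·(column + gutter) = 20 + 6·79 = 494 px.

494 px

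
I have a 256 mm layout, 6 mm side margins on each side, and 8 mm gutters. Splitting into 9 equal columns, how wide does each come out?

20 mm

Subtract both margins: 256 − 2·6 = 244 mm.
9c + 8·8 = 244 → 9c = 180 → c = 20 mm.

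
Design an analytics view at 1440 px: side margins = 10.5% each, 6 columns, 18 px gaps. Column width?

174.6 px

Margins: 10.5% × 1440 = 151.2 px each, so content = 1440 − 302.4 = 1137.6 px.
6 columns + 5 gaps: 6c + 5·18 = 1137.6.
6c = 1137.6 − 90 = 1047.6, so c = 174.6 px.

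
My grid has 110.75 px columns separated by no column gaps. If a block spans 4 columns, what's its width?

443 px

With no column gaps, 4 columns span 4·110.75 = 443 px.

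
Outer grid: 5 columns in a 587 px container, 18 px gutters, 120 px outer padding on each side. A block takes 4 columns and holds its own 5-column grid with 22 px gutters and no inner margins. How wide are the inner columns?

Take off 240 px of margins, leaving 347 px.
5c + 4·18 = 347 → 5c = 275 → c = 55 px.
4-column span = 4·55 + 3·18 = 274 px.
Subtracting 4 gutters of 22 leaves 186 for 5 columns, so d = 37.2 px.

37.2 px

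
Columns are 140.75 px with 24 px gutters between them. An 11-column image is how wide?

Span of 11: 11·140.75 + 10·24 = 1548.25 + 240 = 1788.25 px.

1788.25 px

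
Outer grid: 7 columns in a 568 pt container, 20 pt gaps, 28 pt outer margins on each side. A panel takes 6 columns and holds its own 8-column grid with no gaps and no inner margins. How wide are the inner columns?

Outer content = 568 − 2·28 = 512 pt.
7 columns + 6 gaps: 7c + 6·20 = 512.
7c = 512 − 120 = 392, so c = 56 pt.
6-column span = 6·56 + 5·20 = 436 pt.
With no gaps, each column is 436/8 = 54.5 pt.

54.5 pt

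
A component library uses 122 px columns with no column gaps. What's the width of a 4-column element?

4-column span = 4·122 = 488 px.

488 px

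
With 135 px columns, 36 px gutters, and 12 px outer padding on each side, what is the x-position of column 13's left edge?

2064 px

Each column+gutter stride is 171 px; 12 of them past the 12 px margin is 12 + 2052 = 2064 px.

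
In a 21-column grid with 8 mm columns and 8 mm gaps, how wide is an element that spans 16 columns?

16 columns plus 15 gaps: 128 + 120 = 248 mm.

248 mm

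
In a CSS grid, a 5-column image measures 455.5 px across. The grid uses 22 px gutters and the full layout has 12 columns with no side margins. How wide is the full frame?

1124 px

5 columns + 4 gutters: 5c + 4·22 = 455.5.
5c = 455.5 − 88 = 367.5, so c = 73.5 px.
Summing: 882 + 242 = 1124 px.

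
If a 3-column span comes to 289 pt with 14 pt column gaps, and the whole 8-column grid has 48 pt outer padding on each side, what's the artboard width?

890 pt

3c + 2·14 = 289 → 3c = 261 → c = 87 pt.
Artboard = 2·48 + 8·87 + 7·14 = 96 + 696 + 98 = 890 pt.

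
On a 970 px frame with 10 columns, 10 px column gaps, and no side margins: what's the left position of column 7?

10 columns + 9 column gaps: 10c + 9·10 = 970.
10c = 970 − 90 = 880, so c = 88 px.
Each column+gutter stride is 98 px; with no margin, 6 of them is 588 px.

588 px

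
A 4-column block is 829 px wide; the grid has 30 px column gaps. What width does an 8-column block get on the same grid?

1688 px

Subtracting 3 column gaps of 30 leaves 739 for 4 columns, so c = 184.75 px.
8 columns plus 7 column gaps: 1478 + 210 = 1688 px.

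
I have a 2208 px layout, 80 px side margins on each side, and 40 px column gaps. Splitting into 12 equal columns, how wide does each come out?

134 px

Subtract both margins: 2208 − 2·80 = 2048 px.
2048 − 11·40 = 1608; ÷12 gives c = 134 px.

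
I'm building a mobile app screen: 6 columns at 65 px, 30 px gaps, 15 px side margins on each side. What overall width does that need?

Adding margins, columns and gutters: 30 + 390 + 150 = 570 px.

570 px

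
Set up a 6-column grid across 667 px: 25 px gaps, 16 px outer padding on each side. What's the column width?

85 px

Content width = 667 − 2·16 = 635 px.
Subtracting 5 gaps of 25 leaves 510 for 6 columns, so c = 85 px.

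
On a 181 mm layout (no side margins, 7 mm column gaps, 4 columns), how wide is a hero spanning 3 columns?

134 mm

4c + 3·7 = 181 → 4c = 160 → c = 40 mm.
3 columns plus 2 column gaps: 120 + 14 = 134 mm.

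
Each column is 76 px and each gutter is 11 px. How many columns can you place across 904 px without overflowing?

10 columns

k columns need k·76 + (k−1)·11 = k·87 − 11.
k·87 − 11 ≤ 904 → k ≤ 915 / 87 ≈ 10.52, so k = 10.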